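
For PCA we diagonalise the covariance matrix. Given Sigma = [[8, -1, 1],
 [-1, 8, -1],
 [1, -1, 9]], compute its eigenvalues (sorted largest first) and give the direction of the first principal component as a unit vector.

Step 1 — characteristic polynomial p(λ) = det(λI - Sigma) = λ³ - tr·λ² + c_1·λ - det, where tr = trace, c_1 = sum of the principal 2×2 minors, det = det(Sigma):
  tr = 8 + 8 + 9 = 25,
  c_1 = (8·8 - (-1)²) + (8·9 - (1)²) + (8·9 - (-1)²) = 63 + 71 + 71 = 205,
  det = 8·(8·9 - (-1)²) - (-1)·((-1)·9 - (-1)·(1)) + (1)·((-1)·(-1) - 8·(1)) = 8·(71) - (-1)·(-8) + (1)·(-7) = 553.
  So p(λ) = λ³ - 25λ² + 205λ - 553.
Step 2 — look for an integer root (rational root theorem: any rational root is an integer divisor of 553). Testing λ = 7:
  p(7) = 343 - 1225 + 1435 - 553 = 0  ✓
  Dividing out (λ - 7): p(λ) = (λ - 7)(λ² - 18λ + 79).
Step 3 — remaining eigenvalues from the quadratic λ² - 18λ + 79 = 0:
  Δ = 18² - 4·79 = 324 - 316 = 8,  λ = (18 ± √8)/2 = (18 ± 2.8284)/2 ≈ 10.4142 or 7.5858.
  Sorted: λ_1 = 10.4142,  λ_2 = 7.5858,  λ_3 = 7  (check: sum = 25 = tr ✓).

Step 4 — unit eigenvector for λ_1 ≈ 10.4142: v spans the null space of (Sigma - λ_1 I), whose rows are
  r_1 = (-2.4142, -1, 1),  r_2 = (-1, -2.4142, -1),  r_3 = (1, -1, -1.4142).
  v is orthogonal to every row, so take v ∝ r_1 × r_2 = ((-1)·(-1) - (1)·(-2.4142), (1)·(-1) - (-2.4142)·(-1), (-2.4142)·(-2.4142) - (-1)·(-1)) ≈ (3.4142, -3.4142, 4.8284).
  Let u = (3.4142, -3.4142, 4.8284).
  ||u|| = √((3.4142)² + (-3.4142)² + (4.8284)²) = √(46.6274) ≈ 6.8284,  v_1 = u/||u|| ≈ (0.5, -0.5, 0.7071) (||v_1|| = 1).

λ_1 = 10.4142,  λ_2 = 7.5858,  λ_3 = 7;  v_1 ≈ (0.5, -0.5, 0.7071)


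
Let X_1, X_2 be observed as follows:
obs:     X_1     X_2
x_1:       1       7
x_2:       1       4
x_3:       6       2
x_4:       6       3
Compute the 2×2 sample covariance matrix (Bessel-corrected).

Step 1 — column means:
  mean(X_1) = (1 + 1 + 6 + 6) / 4 = 14/4 = 3.5
  mean(X_2) = (7 + 4 + 2 + 3) / 4 = 16/4 = 4

Step 2 — sample covariance S[i,j] = (1/(n-1)) · Σ_k (x_{k,i} - mean_i) · (x_{k,j} - mean_j), with n-1 = 3.
  S[X_1,X_1] = ((-2.5)·(-2.5) + (-2.5)·(-2.5) + (2.5)·(2.5) + (2.5)·(2.5)) / 3 = 25/3 = 8.3333
  S[X_1,X_2] = ((-2.5)·(3) + (-2.5)·(0) + (2.5)·(-2) + (2.5)·(-1)) / 3 = -15/3 = -5
  S[X_2,X_2] = ((3)·(3) + (0)·(0) + (-2)·(-2) + (-1)·(-1)) / 3 = 14/3 = 4.6667

S is symmetric (S[j,i] = S[i,j]). Assembling:

S = [[8.3333, -5],
 [-5, 4.6667]]


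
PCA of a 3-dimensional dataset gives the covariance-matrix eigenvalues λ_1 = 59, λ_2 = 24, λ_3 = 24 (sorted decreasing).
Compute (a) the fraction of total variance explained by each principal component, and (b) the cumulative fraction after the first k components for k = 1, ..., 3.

Step 1 — total variance = trace(Sigma) = Σ λ_i = 59 + 24 + 24 = 107.

Step 2 — fraction explained by component i = λ_i / Σ λ:
  PC1: 59/107 = 0.5514
  PC2: 24/107 = 0.2243
  PC3: 24/107 = 0.2243

Step 3 — cumulative fraction after k components = (λ_1 + ... + λ_k) / Σ λ:
  k = 1: 59/107 = 0.5514
  k = 2: (59 + 24)/107 = 83/107 = 0.7757
  k = 3: (59 + 24 + 24)/107 = 107/107 = 1

Summary (fraction, with percent):

explained: PC1 0.5514 (55.14%), PC2 0.2243 (22.43%), PC3 0.2243 (22.43%);  cumulative: 0.5514, 0.7757, 1


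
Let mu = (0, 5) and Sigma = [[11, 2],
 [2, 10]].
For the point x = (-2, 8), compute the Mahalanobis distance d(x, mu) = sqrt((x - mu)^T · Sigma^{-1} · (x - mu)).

Step 1 — centre the observation: (x - mu) = (-2, 3).

Step 2 — invert Sigma. det(Sigma) = 11·10 - (2)² = 106.
  Sigma^{-1} = (1/det) · [[d, -b], [-b, a]] = [[0.0943, -0.0189],
 [-0.0189, 0.1038]].

Step 3 — form the quadratic (x - mu)^T · Sigma^{-1} · (x - mu):
  Sigma^{-1} · (x - mu) = (-0.2453, 0.3491).
  (x - mu)^T · [Sigma^{-1} · (x - mu)] = (-2)·(-0.2453) + (3)·(0.3491) = 1.5377.

Step 4 — take square root: d = √(1.5377) ≈ 1.2401.

d(x, mu) = √(1.5377) ≈ 1.2401


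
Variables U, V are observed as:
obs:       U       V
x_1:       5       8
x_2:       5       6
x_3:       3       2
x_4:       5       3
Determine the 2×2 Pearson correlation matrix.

Step 1 — column means:
  mean(U) = (5 + 5 + 3 + 5) / 4 = 18/4 = 4.5
  mean(V) = (8 + 6 + 2 + 3) / 4 = 19/4 = 4.75

Step 2 — sample variances and covariances s[i,j] = (1/(n-1)) · Σ_k (x_{k,i} - mean_i) · (x_{k,j} - mean_j), with n-1 = 3:
  s[U,U] = ((0.5)·(0.5) + (0.5)·(0.5) + (-1.5)·(-1.5) + (0.5)·(0.5)) / 3 = 3/3 = 1
  s[U,V] = ((0.5)·(3.25) + (0.5)·(1.25) + (-1.5)·(-2.75) + (0.5)·(-1.75)) / 3 = 5.5/3 = 1.8333
  s[V,V] = ((3.25)·(3.25) + (1.25)·(1.25) + (-2.75)·(-2.75) + (-1.75)·(-1.75)) / 3 = 22.75/3 = 7.5833
  Sample standard deviations s_i = √(s[i,i]):
  s(U) = √(1) = 1
  s(V) = √(7.5833) = 2.7538

Step 3 — r_{ij} = s_{ij} / (s_i · s_j):
  r[U,U] = 1 (diagonal).
  r[U,V] = 1.8333 / (1 · 2.7538) = 1.8333 / 2.7538 = 0.6658
  r[V,V] = 1 (diagonal).

R is symmetric with unit diagonal. Assembling:

R = [[1, 0.6658],
 [0.6658, 1]]


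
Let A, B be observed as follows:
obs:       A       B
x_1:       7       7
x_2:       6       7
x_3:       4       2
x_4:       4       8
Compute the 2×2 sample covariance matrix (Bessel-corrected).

Step 1 — column means:
  mean(A) = (7 + 6 + 4 + 4) / 4 = 21/4 = 5.25
  mean(B) = (7 + 7 + 2 + 8) / 4 = 24/4 = 6

Step 2 — sample covariance S[i,j] = (1/(n-1)) · Σ_k (x_{k,i} - mean_i) · (x_{k,j} - mean_j), with n-1 = 3.
  S[A,A] = ((1.75)·(1.75) + (0.75)·(0.75) + (-1.25)·(-1.25) + (-1.25)·(-1.25)) / 3 = 6.75/3 = 2.25
  S[A,B] = ((1.75)·(1) + (0.75)·(1) + (-1.25)·(-4) + (-1.25)·(2)) / 3 = 5/3 = 1.6667
  S[B,B] = ((1)·(1) + (1)·(1) + (-4)·(-4) + (2)·(2)) / 3 = 22/3 = 7.3333

S is symmetric (S[j,i] = S[i,j]). Assembling:

S = [[2.25, 1.6667],
 [1.6667, 7.3333]]


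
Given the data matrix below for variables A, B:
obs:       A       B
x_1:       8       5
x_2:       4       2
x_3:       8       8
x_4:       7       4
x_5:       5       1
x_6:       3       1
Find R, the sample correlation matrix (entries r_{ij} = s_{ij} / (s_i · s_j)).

Step 1 — column means:
  mean(A) = (8 + 4 + 8 + 7 + 5 + 3) / 6 = 35/6 = 5.8333
  mean(B) = (5 + 2 + 8 + 4 + 1 + 1) / 6 = 21/6 = 3.5

Step 2 — sample variances and covariances s[i,j] = (1/(n-1)) · Σ_k (x_{k,i} - mean_i) · (x_{k,j} - mean_j), with n-1 = 5:
  s[A,A] = ((2.1667)·(2.1667) + (-1.8333)·(-1.8333) + (2.1667)·(2.1667) + (1.1667)·(1.1667) + (-0.8333)·(-0.8333) + (-2.8333)·(-2.8333)) / 5 = 22.8333/5 = 4.5667
  s[A,B] = ((2.1667)·(1.5) + (-1.8333)·(-1.5) + (2.1667)·(4.5) + (1.1667)·(0.5) + (-0.8333)·(-2.5) + (-2.8333)·(-2.5)) / 5 = 25.5/5 = 5.1
  s[B,B] = ((1.5)·(1.5) + (-1.5)·(-1.5) + (4.5)·(4.5) + (0.5)·(0.5) + (-2.5)·(-2.5) + (-2.5)·(-2.5)) / 5 = 37.5/5 = 7.5
  Sample standard deviations s_i = √(s[i,i]):
  s(A) = √(4.5667) = 2.137
  s(B) = √(7.5) = 2.7386

Step 3 — r_{ij} = s_{ij} / (s_i · s_j):
  r[A,A] = 1 (diagonal).
  r[A,B] = 5.1 / (2.137 · 2.7386) = 5.1 / 5.8523 = 0.8714
  r[B,B] = 1 (diagonal).

R is symmetric with unit diagonal. Assembling:

R = [[1, 0.8714],
 [0.8714, 1]]


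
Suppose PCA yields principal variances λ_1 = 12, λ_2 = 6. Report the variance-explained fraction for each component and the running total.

Step 1 — total variance = trace(Sigma) = Σ λ_i = 12 + 6 = 18.

Step 2 — fraction explained by component i = λ_i / Σ λ:
  PC1: 12/18 = 0.6667
  PC2: 6/18 = 0.3333

Step 3 — cumulative fraction after k components = (λ_1 + ... + λ_k) / Σ λ:
  k = 1: 12/18 = 0.6667
  k = 2: (12 + 6)/18 = 18/18 = 1

Summary (fraction, with percent):

explained: PC1 0.6667 (66.67%), PC2 0.3333 (33.33%);  cumulative: 0.6667, 1


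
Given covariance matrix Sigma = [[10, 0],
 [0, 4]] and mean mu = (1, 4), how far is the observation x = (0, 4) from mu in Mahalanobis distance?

Step 1 — centre the observation: (x - mu) = (-1, 0).

Step 2 — invert Sigma. det(Sigma) = 10·4 - (0)² = 40.
  Sigma^{-1} = (1/det) · [[d, -b], [-b, a]] = [[0.1, 0],
 [0, 0.25]].

Step 3 — form the quadratic (x - mu)^T · Sigma^{-1} · (x - mu):
  Sigma^{-1} · (x - mu) = (-0.1, 0).
  (x - mu)^T · [Sigma^{-1} · (x - mu)] = (-1)·(-0.1) + (0)·(0) = 0.1.

Step 4 — take square root: d = √(0.1) ≈ 0.3162.

d(x, mu) = √(0.1) ≈ 0.3162


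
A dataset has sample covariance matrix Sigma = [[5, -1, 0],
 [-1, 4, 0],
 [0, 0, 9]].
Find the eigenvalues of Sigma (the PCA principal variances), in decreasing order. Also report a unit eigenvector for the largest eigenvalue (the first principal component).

Step 1 — characteristic polynomial p(λ) = det(λI - Sigma) = λ³ - tr·λ² + c_1·λ - det, where tr = trace, c_1 = sum of the principal 2×2 minors, det = det(Sigma):
  tr = 5 + 4 + 9 = 18,
  c_1 = (5·4 - (-1)²) + (5·9 - (0)²) + (4·9 - (0)²) = 19 + 45 + 36 = 100,
  det = 5·(4·9 - (0)²) - (-1)·((-1)·9 - (0)·(0)) + (0)·((-1)·(0) - 4·(0)) = 5·(36) - (-1)·(-9) + (0)·(0) = 171.
  So p(λ) = λ³ - 18λ² + 100λ - 171.
Step 2 — look for an integer root (rational root theorem: any rational root is an integer divisor of 171). Testing λ = 9:
  p(9) = 729 - 1458 + 900 - 171 = 0  ✓
  Dividing out (λ - 9): p(λ) = (λ - 9)(λ² - 9λ + 19).
Step 3 — remaining eigenvalues from the quadratic λ² - 9λ + 19 = 0:
  Δ = 9² - 4·19 = 81 - 76 = 5,  λ = (9 ± √5)/2 = (9 ± 2.2361)/2 ≈ 5.618 or 3.382.
  Sorted: λ_1 = 9,  λ_2 = 5.618,  λ_3 = 3.382  (check: sum = 18 = tr ✓).

Step 4 — unit eigenvector for λ_1 = 9: v spans the null space of (Sigma - λ_1 I), whose rows are
  r_1 = (-4, -1, 0),  r_2 = (-1, -5, 0),  r_3 = (0, 0, 0).
  v is orthogonal to every row, so take v ∝ r_1 × r_2 = ((-1)·(0) - (0)·(-5), (0)·(-1) - (-4)·(0), (-4)·(-5) - (-1)·(-1)) = (0, 0, 19).
  Rescale (divide by 19): u = (0, 0, 1).
  ||u|| = √((0)² + (0)² + (1)²) = √(1) = 1,  v_1 = u/||u|| ≈ (0, 0, 1) (||v_1|| = 1).

λ_1 = 9,  λ_2 = 5.618,  λ_3 = 3.382;  v_1 ≈ (0, 0, 1)


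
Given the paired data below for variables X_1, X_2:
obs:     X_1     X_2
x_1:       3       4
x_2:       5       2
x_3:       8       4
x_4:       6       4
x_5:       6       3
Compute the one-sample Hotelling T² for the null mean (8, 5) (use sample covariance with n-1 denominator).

Step 1 — sample mean vector:
  mean(X_1) = (3 + 5 + 8 + 6 + 6) / 5 = 28/5 = 5.6
  mean(X_2) = (4 + 2 + 4 + 4 + 3) / 5 = 17/5 = 3.4
  x̄ = (5.6, 3.4),  deviation x̄ - mu_0 = (5.6, 3.4) - (8, 5) = (-2.4, -1.6).

Step 2 — sample covariance matrix, S[i,j] = (1/(n-1)) · Σ_k (x_{k,i} - mean_i) · (x_{k,j} - mean_j), divisor n-1 = 4:
  S[X_1,X_1] = ((-2.6)·(-2.6) + (-0.6)·(-0.6) + (2.4)·(2.4) + (0.4)·(0.4) + (0.4)·(0.4)) / 4 = 13.2/4 = 3.3
  S[X_1,X_2] = ((-2.6)·(0.6) + (-0.6)·(-1.4) + (2.4)·(0.6) + (0.4)·(0.6) + (0.4)·(-0.4)) / 4 = 0.8/4 = 0.2
  S[X_2,X_2] = ((0.6)·(0.6) + (-1.4)·(-1.4) + (0.6)·(0.6) + (0.6)·(0.6) + (-0.4)·(-0.4)) / 4 = 3.2/4 = 0.8
  S = [[3.3, 0.2],
 [0.2, 0.8]].

Step 3 — invert S. det(S) = 3.3·0.8 - (0.2)² = 2.6.
  S^{-1} = (1/det) · [[d, -b], [-b, a]] = [[0.3077, -0.0769],
 [-0.0769, 1.2692]].

Step 4 — quadratic form (x̄ - mu_0)^T · S^{-1} · (x̄ - mu_0):
  S^{-1} · (x̄ - mu_0) = (-0.6154, -1.8462),
  (x̄ - mu_0)^T · [...] = (-2.4)·(-0.6154) + (-1.6)·(-1.8462) = 4.4308.

Step 5 — scale by n: T² = 5 · 4.4308 = 22.1538.

T² ≈ 22.1538


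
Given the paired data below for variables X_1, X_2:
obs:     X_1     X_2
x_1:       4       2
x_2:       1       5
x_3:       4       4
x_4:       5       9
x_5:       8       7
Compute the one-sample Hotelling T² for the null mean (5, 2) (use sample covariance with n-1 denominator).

Step 1 — sample mean vector:
  mean(X_1) = (4 + 1 + 4 + 5 + 8) / 5 = 22/5 = 4.4
  mean(X_2) = (2 + 5 + 4 + 9 + 7) / 5 = 27/5 = 5.4
  x̄ = (4.4, 5.4),  deviation x̄ - mu_0 = (4.4, 5.4) - (5, 2) = (-0.6, 3.4).

Step 2 — sample covariance matrix, S[i,j] = (1/(n-1)) · Σ_k (x_{k,i} - mean_i) · (x_{k,j} - mean_j), divisor n-1 = 4:
  S[X_1,X_1] = ((-0.4)·(-0.4) + (-3.4)·(-3.4) + (-0.4)·(-0.4) + (0.6)·(0.6) + (3.6)·(3.6)) / 4 = 25.2/4 = 6.3
  S[X_1,X_2] = ((-0.4)·(-3.4) + (-3.4)·(-0.4) + (-0.4)·(-1.4) + (0.6)·(3.6) + (3.6)·(1.6)) / 4 = 11.2/4 = 2.8
  S[X_2,X_2] = ((-3.4)·(-3.4) + (-0.4)·(-0.4) + (-1.4)·(-1.4) + (3.6)·(3.6) + (1.6)·(1.6)) / 4 = 29.2/4 = 7.3
  S = [[6.3, 2.8],
 [2.8, 7.3]].

Step 3 — invert S. det(S) = 6.3·7.3 - (2.8)² = 38.15.
  S^{-1} = (1/det) · [[d, -b], [-b, a]] = [[0.1913, -0.0734],
 [-0.0734, 0.1651]].

Step 4 — quadratic form (x̄ - mu_0)^T · S^{-1} · (x̄ - mu_0):
  S^{-1} · (x̄ - mu_0) = (-0.3644, 0.6055),
  (x̄ - mu_0)^T · [...] = (-0.6)·(-0.3644) + (3.4)·(0.6055) = 2.2773.

Step 5 — scale by n: T² = 5 · 2.2773 = 11.3866.

T² ≈ 11.3866


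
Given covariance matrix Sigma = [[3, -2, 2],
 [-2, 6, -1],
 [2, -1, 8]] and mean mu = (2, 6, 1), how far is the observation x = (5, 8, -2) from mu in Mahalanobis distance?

Step 1 — centre the observation: (x - mu) = (3, 2, -3).

Step 2 — invert Sigma (cofactor / det for 3×3, or solve directly):
  Sigma^{-1} = [[0.5054, 0.1505, -0.1075],
 [0.1505, 0.2151, -0.0108],
 [-0.1075, -0.0108, 0.1505]].

Step 3 — form the quadratic (x - mu)^T · Sigma^{-1} · (x - mu):
  Sigma^{-1} · (x - mu) = (2.1398, 0.914, -0.7957).
  (x - mu)^T · [Sigma^{-1} · (x - mu)] = (3)·(2.1398) + (2)·(0.914) + (-3)·(-0.7957) = 10.6344.

Step 4 — take square root: d = √(10.6344) ≈ 3.261.

d(x, mu) = √(10.6344) ≈ 3.261


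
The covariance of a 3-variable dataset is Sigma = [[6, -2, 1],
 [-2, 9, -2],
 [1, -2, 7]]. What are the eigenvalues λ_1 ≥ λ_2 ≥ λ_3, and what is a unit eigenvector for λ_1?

Step 1 — characteristic polynomial p(λ) = det(λI - Sigma) = λ³ - tr·λ² + c_1·λ - det, where tr = trace, c_1 = sum of the principal 2×2 minors, det = det(Sigma):
  tr = 6 + 9 + 7 = 22,
  c_1 = (6·9 - (-2)²) + (6·7 - (1)²) + (9·7 - (-2)²) = 50 + 41 + 59 = 150,
  det = 6·(9·7 - (-2)²) - (-2)·((-2)·7 - (-2)·(1)) + (1)·((-2)·(-2) - 9·(1)) = 6·(59) - (-2)·(-12) + (1)·(-5) = 325.
  So p(λ) = λ³ - 22λ² + 150λ - 325.
Step 2 — look for an integer root (rational root theorem: any rational root is an integer divisor of 325). Testing λ = 5:
  p(5) = 125 - 550 + 750 - 325 = 0  ✓
  Dividing out (λ - 5): p(λ) = (λ - 5)(λ² - 17λ + 65).
Step 3 — remaining eigenvalues from the quadratic λ² - 17λ + 65 = 0:
  Δ = 17² - 4·65 = 289 - 260 = 29,  λ = (17 ± √29)/2 = (17 ± 5.3852)/2 ≈ 11.1926 or 5.8074.
  Sorted: λ_1 = 11.1926,  λ_2 = 5.8074,  λ_3 = 5  (check: sum = 22 = tr ✓).

Step 4 — unit eigenvector for λ_1 ≈ 11.1926: v spans the null space of (Sigma - λ_1 I), whose rows are
  r_1 = (-5.1926, -2, 1),  r_2 = (-2, -2.1926, -2),  r_3 = (1, -2, -4.1926).
  v is orthogonal to every row, so take v ∝ r_1 × r_2 = ((-2)·(-2) - (1)·(-2.1926), (1)·(-2) - (-5.1926)·(-2), (-5.1926)·(-2.1926) - (-2)·(-2)) ≈ (6.1926, -12.3852, 7.3852).
  Let u = (6.1926, -12.3852, 7.3852).
  ||u|| = √((6.1926)² + (-12.3852)² + (7.3852)²) = √(246.281) ≈ 15.6933,  v_1 = u/||u|| ≈ (0.3946, -0.7892, 0.4706) (||v_1|| = 1).

λ_1 = 11.1926,  λ_2 = 5.8074,  λ_3 = 5;  v_1 ≈ (0.3946, -0.7892, 0.4706)


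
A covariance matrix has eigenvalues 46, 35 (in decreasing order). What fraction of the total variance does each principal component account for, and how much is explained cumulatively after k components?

Step 1 — total variance = trace(Sigma) = Σ λ_i = 46 + 35 = 81.

Step 2 — fraction explained by component i = λ_i / Σ λ:
  PC1: 46/81 = 0.5679
  PC2: 35/81 = 0.4321

Step 3 — cumulative fraction after k components = (λ_1 + ... + λ_k) / Σ λ:
  k = 1: 46/81 = 0.5679
  k = 2: (46 + 35)/81 = 81/81 = 1

Summary (fraction, with percent):

explained: PC1 0.5679 (56.79%), PC2 0.4321 (43.21%);  cumulative: 0.5679, 1


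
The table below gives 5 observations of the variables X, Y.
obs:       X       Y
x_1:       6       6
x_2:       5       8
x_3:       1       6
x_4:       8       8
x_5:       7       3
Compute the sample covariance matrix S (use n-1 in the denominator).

Step 1 — column means:
  mean(X) = (6 + 5 + 1 + 8 + 7) / 5 = 27/5 = 5.4
  mean(Y) = (6 + 8 + 6 + 8 + 3) / 5 = 31/5 = 6.2

Step 2 — sample covariance S[i,j] = (1/(n-1)) · Σ_k (x_{k,i} - mean_i) · (x_{k,j} - mean_j), with n-1 = 4.
  S[X,X] = ((0.6)·(0.6) + (-0.4)·(-0.4) + (-4.4)·(-4.4) + (2.6)·(2.6) + (1.6)·(1.6)) / 4 = 29.2/4 = 7.3
  S[X,Y] = ((0.6)·(-0.2) + (-0.4)·(1.8) + (-4.4)·(-0.2) + (2.6)·(1.8) + (1.6)·(-3.2)) / 4 = -0.4/4 = -0.1
  S[Y,Y] = ((-0.2)·(-0.2) + (1.8)·(1.8) + (-0.2)·(-0.2) + (1.8)·(1.8) + (-3.2)·(-3.2)) / 4 = 16.8/4 = 4.2

S is symmetric (S[j,i] = S[i,j]). Assembling:

S = [[7.3, -0.1],
 [-0.1, 4.2]]


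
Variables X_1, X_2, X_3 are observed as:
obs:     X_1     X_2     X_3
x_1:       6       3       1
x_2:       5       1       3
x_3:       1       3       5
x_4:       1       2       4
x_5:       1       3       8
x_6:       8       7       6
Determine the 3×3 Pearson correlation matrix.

Step 1 — column means:
  mean(X_1) = (6 + 5 + 1 + 1 + 1 + 8) / 6 = 22/6 = 3.6667
  mean(X_2) = (3 + 1 + 3 + 2 + 3 + 7) / 6 = 19/6 = 3.1667
  mean(X_3) = (1 + 3 + 5 + 4 + 8 + 6) / 6 = 27/6 = 4.5

Step 2 — sample variances and covariances s[i,j] = (1/(n-1)) · Σ_k (x_{k,i} - mean_i) · (x_{k,j} - mean_j), with n-1 = 5:
  s[X_1,X_1] = ((2.3333)·(2.3333) + (1.3333)·(1.3333) + (-2.6667)·(-2.6667) + (-2.6667)·(-2.6667) + (-2.6667)·(-2.6667) + (4.3333)·(4.3333)) / 5 = 47.3333/5 = 9.4667
  s[X_1,X_2] = ((2.3333)·(-0.1667) + (1.3333)·(-2.1667) + (-2.6667)·(-0.1667) + (-2.6667)·(-1.1667) + (-2.6667)·(-0.1667) + (4.3333)·(3.8333)) / 5 = 17.3333/5 = 3.4667
  s[X_1,X_3] = ((2.3333)·(-3.5) + (1.3333)·(-1.5) + (-2.6667)·(0.5) + (-2.6667)·(-0.5) + (-2.6667)·(3.5) + (4.3333)·(1.5)) / 5 = -13/5 = -2.6
  s[X_2,X_2] = ((-0.1667)·(-0.1667) + (-2.1667)·(-2.1667) + (-0.1667)·(-0.1667) + (-1.1667)·(-1.1667) + (-0.1667)·(-0.1667) + (3.8333)·(3.8333)) / 5 = 20.8333/5 = 4.1667
  s[X_2,X_3] = ((-0.1667)·(-3.5) + (-2.1667)·(-1.5) + (-0.1667)·(0.5) + (-1.1667)·(-0.5) + (-0.1667)·(3.5) + (3.8333)·(1.5)) / 5 = 9.5/5 = 1.9
  s[X_3,X_3] = ((-3.5)·(-3.5) + (-1.5)·(-1.5) + (0.5)·(0.5) + (-0.5)·(-0.5) + (3.5)·(3.5) + (1.5)·(1.5)) / 5 = 29.5/5 = 5.9
  Sample standard deviations s_i = √(s[i,i]):
  s(X_1) = √(9.4667) = 3.0768
  s(X_2) = √(4.1667) = 2.0412
  s(X_3) = √(5.9) = 2.429

Step 3 — r_{ij} = s_{ij} / (s_i · s_j):
  r[X_1,X_1] = 1 (diagonal).
  r[X_1,X_2] = 3.4667 / (3.0768 · 2.0412) = 3.4667 / 6.2805 = 0.552
  r[X_1,X_3] = -2.6 / (3.0768 · 2.429) = -2.6 / 7.4735 = -0.3479
  r[X_2,X_2] = 1 (diagonal).
  r[X_2,X_3] = 1.9 / (2.0412 · 2.429) = 1.9 / 4.9582 = 0.3832
  r[X_3,X_3] = 1 (diagonal).

R is symmetric with unit diagonal. Assembling:

R = [[1, 0.552, -0.3479],
 [0.552, 1, 0.3832],
 [-0.3479, 0.3832, 1]]


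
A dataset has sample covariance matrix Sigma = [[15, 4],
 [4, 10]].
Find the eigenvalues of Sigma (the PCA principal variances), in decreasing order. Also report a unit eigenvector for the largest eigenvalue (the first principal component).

Step 1 — characteristic polynomial of 2×2 Sigma:
  det(Sigma - λI) = λ² - trace · λ + det = 0.
  trace = 15 + 10 = 25, det = 15·10 - (4)² = 134.
Step 2 — discriminant:
  Δ = trace² - 4·det = 625 - 536 = 89.
Step 3 — eigenvalues:
  λ = (trace ± √Δ)/2 = (25 ± 9.434)/2,
  λ_1 = 17.217,  λ_2 = 7.783.

Step 4 — unit eigenvector for λ_1: solve (Sigma - λ_1 I)v = 0. First row:
  (15 - 17.217)·v_x + (4)·v_y = 0, i.e. (-2.217)·v_x + (4)·v_y = 0,
  so v ∝ (b, λ_1 - a) = (4, 2.217) = u.
  ||u|| = √((4)² + (2.217)²) = √(20.915) ≈ 4.5733,
  v_1 = u/||u|| ≈ (0.8746, 0.4848) (||v_1|| = 1).

λ_1 = 17.217,  λ_2 = 7.783;  v_1 ≈ (0.8746, 0.4848)


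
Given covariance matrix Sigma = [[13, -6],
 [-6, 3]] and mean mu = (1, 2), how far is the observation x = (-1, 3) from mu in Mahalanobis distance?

Step 1 — centre the observation: (x - mu) = (-2, 1).

Step 2 — invert Sigma. det(Sigma) = 13·3 - (-6)² = 3.
  Sigma^{-1} = (1/det) · [[d, -b], [-b, a]] = [[1, 2],
 [2, 4.3333]].

Step 3 — form the quadratic (x - mu)^T · Sigma^{-1} · (x - mu):
  Sigma^{-1} · (x - mu) = (0, 0.3333).
  (x - mu)^T · [Sigma^{-1} · (x - mu)] = (-2)·(0) + (1)·(0.3333) = 0.3333.

Step 4 — take square root: d = √(0.3333) ≈ 0.5774.

d(x, mu) = √(0.3333) ≈ 0.5774


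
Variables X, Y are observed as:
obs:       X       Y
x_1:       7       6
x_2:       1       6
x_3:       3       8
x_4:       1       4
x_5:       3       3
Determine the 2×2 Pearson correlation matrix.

Step 1 — column means:
  mean(X) = (7 + 1 + 3 + 1 + 3) / 5 = 15/5 = 3
  mean(Y) = (6 + 6 + 8 + 4 + 3) / 5 = 27/5 = 5.4

Step 2 — sample variances and covariances s[i,j] = (1/(n-1)) · Σ_k (x_{k,i} - mean_i) · (x_{k,j} - mean_j), with n-1 = 4:
  s[X,X] = ((4)·(4) + (-2)·(-2) + (0)·(0) + (-2)·(-2) + (0)·(0)) / 4 = 24/4 = 6
  s[X,Y] = ((4)·(0.6) + (-2)·(0.6) + (0)·(2.6) + (-2)·(-1.4) + (0)·(-2.4)) / 4 = 4/4 = 1
  s[Y,Y] = ((0.6)·(0.6) + (0.6)·(0.6) + (2.6)·(2.6) + (-1.4)·(-1.4) + (-2.4)·(-2.4)) / 4 = 15.2/4 = 3.8
  Sample standard deviations s_i = √(s[i,i]):
  s(X) = √(6) = 2.4495
  s(Y) = √(3.8) = 1.9494

Step 3 — r_{ij} = s_{ij} / (s_i · s_j):
  r[X,X] = 1 (diagonal).
  r[X,Y] = 1 / (2.4495 · 1.9494) = 1 / 4.7749 = 0.2094
  r[Y,Y] = 1 (diagonal).

R is symmetric with unit diagonal. Assembling:

R = [[1, 0.2094],
 [0.2094, 1]]


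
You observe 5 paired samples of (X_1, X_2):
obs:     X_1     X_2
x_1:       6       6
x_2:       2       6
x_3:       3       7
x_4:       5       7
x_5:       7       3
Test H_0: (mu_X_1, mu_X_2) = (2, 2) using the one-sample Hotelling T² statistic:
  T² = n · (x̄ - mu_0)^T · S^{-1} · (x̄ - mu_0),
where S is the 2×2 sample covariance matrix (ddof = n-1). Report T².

Step 1 — sample mean vector:
  mean(X_1) = (6 + 2 + 3 + 5 + 7) / 5 = 23/5 = 4.6
  mean(X_2) = (6 + 6 + 7 + 7 + 3) / 5 = 29/5 = 5.8
  x̄ = (4.6, 5.8),  deviation x̄ - mu_0 = (4.6, 5.8) - (2, 2) = (2.6, 3.8).

Step 2 — sample covariance matrix, S[i,j] = (1/(n-1)) · Σ_k (x_{k,i} - mean_i) · (x_{k,j} - mean_j), divisor n-1 = 4:
  S[X_1,X_1] = ((1.4)·(1.4) + (-2.6)·(-2.6) + (-1.6)·(-1.6) + (0.4)·(0.4) + (2.4)·(2.4)) / 4 = 17.2/4 = 4.3
  S[X_1,X_2] = ((1.4)·(0.2) + (-2.6)·(0.2) + (-1.6)·(1.2) + (0.4)·(1.2) + (2.4)·(-2.8)) / 4 = -8.4/4 = -2.1
  S[X_2,X_2] = ((0.2)·(0.2) + (0.2)·(0.2) + (1.2)·(1.2) + (1.2)·(1.2) + (-2.8)·(-2.8)) / 4 = 10.8/4 = 2.7
  S = [[4.3, -2.1],
 [-2.1, 2.7]].

Step 3 — invert S. det(S) = 4.3·2.7 - (-2.1)² = 7.2.
  S^{-1} = (1/det) · [[d, -b], [-b, a]] = [[0.375, 0.2917],
 [0.2917, 0.5972]].

Step 4 — quadratic form (x̄ - mu_0)^T · S^{-1} · (x̄ - mu_0):
  S^{-1} · (x̄ - mu_0) = (2.0833, 3.0278),
  (x̄ - mu_0)^T · [...] = (2.6)·(2.0833) + (3.8)·(3.0278) = 16.9222.

Step 5 — scale by n: T² = 5 · 16.9222 = 84.6111.

T² ≈ 84.6111


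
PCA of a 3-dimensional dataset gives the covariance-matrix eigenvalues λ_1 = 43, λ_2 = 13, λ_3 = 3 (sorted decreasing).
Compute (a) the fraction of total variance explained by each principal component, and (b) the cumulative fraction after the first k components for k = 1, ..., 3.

Step 1 — total variance = trace(Sigma) = Σ λ_i = 43 + 13 + 3 = 59.

Step 2 — fraction explained by component i = λ_i / Σ λ:
  PC1: 43/59 = 0.7288
  PC2: 13/59 = 0.2203
  PC3: 3/59 = 0.0508

Step 3 — cumulative fraction after k components = (λ_1 + ... + λ_k) / Σ λ:
  k = 1: 43/59 = 0.7288
  k = 2: (43 + 13)/59 = 56/59 = 0.9492
  k = 3: (43 + 13 + 3)/59 = 59/59 = 1

Summary (fraction, with percent):

explained: PC1 0.7288 (72.88%), PC2 0.2203 (22.03%), PC3 0.0508 (5.08%);  cumulative: 0.7288, 0.9492, 1


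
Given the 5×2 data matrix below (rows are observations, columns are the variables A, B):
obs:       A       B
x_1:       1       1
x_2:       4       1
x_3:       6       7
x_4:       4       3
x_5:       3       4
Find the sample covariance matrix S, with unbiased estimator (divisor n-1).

Step 1 — column means:
  mean(A) = (1 + 4 + 6 + 4 + 3) / 5 = 18/5 = 3.6
  mean(B) = (1 + 1 + 7 + 3 + 4) / 5 = 16/5 = 3.2

Step 2 — sample covariance S[i,j] = (1/(n-1)) · Σ_k (x_{k,i} - mean_i) · (x_{k,j} - mean_j), with n-1 = 4.
  S[A,A] = ((-2.6)·(-2.6) + (0.4)·(0.4) + (2.4)·(2.4) + (0.4)·(0.4) + (-0.6)·(-0.6)) / 4 = 13.2/4 = 3.3
  S[A,B] = ((-2.6)·(-2.2) + (0.4)·(-2.2) + (2.4)·(3.8) + (0.4)·(-0.2) + (-0.6)·(0.8)) / 4 = 13.4/4 = 3.35
  S[B,B] = ((-2.2)·(-2.2) + (-2.2)·(-2.2) + (3.8)·(3.8) + (-0.2)·(-0.2) + (0.8)·(0.8)) / 4 = 24.8/4 = 6.2

S is symmetric (S[j,i] = S[i,j]). Assembling:

S = [[3.3, 3.35],
 [3.35, 6.2]]


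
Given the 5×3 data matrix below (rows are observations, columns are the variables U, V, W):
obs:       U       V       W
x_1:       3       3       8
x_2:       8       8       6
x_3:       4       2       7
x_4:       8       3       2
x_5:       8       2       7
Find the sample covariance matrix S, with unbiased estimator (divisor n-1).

Step 1 — column means:
  mean(U) = (3 + 8 + 4 + 8 + 8) / 5 = 31/5 = 6.2
  mean(V) = (3 + 8 + 2 + 3 + 2) / 5 = 18/5 = 3.6
  mean(W) = (8 + 6 + 7 + 2 + 7) / 5 = 30/5 = 6

Step 2 — sample covariance S[i,j] = (1/(n-1)) · Σ_k (x_{k,i} - mean_i) · (x_{k,j} - mean_j), with n-1 = 4.
  S[U,U] = ((-3.2)·(-3.2) + (1.8)·(1.8) + (-2.2)·(-2.2) + (1.8)·(1.8) + (1.8)·(1.8)) / 4 = 24.8/4 = 6.2
  S[U,V] = ((-3.2)·(-0.6) + (1.8)·(4.4) + (-2.2)·(-1.6) + (1.8)·(-0.6) + (1.8)·(-1.6)) / 4 = 9.4/4 = 2.35
  S[U,W] = ((-3.2)·(2) + (1.8)·(0) + (-2.2)·(1) + (1.8)·(-4) + (1.8)·(1)) / 4 = -14/4 = -3.5
  S[V,V] = ((-0.6)·(-0.6) + (4.4)·(4.4) + (-1.6)·(-1.6) + (-0.6)·(-0.6) + (-1.6)·(-1.6)) / 4 = 25.2/4 = 6.3
  S[V,W] = ((-0.6)·(2) + (4.4)·(0) + (-1.6)·(1) + (-0.6)·(-4) + (-1.6)·(1)) / 4 = -2/4 = -0.5
  S[W,W] = ((2)·(2) + (0)·(0) + (1)·(1) + (-4)·(-4) + (1)·(1)) / 4 = 22/4 = 5.5

S is symmetric (S[j,i] = S[i,j]). Assembling:

S = [[6.2, 2.35, -3.5],
 [2.35, 6.3, -0.5],
 [-3.5, -0.5, 5.5]]


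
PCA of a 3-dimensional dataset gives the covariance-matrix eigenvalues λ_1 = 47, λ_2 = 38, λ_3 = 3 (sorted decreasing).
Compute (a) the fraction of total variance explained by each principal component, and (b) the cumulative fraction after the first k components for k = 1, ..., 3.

Step 1 — total variance = trace(Sigma) = Σ λ_i = 47 + 38 + 3 = 88.

Step 2 — fraction explained by component i = λ_i / Σ λ:
  PC1: 47/88 = 0.5341
  PC2: 38/88 = 0.4318
  PC3: 3/88 = 0.0341

Step 3 — cumulative fraction after k components = (λ_1 + ... + λ_k) / Σ λ:
  k = 1: 47/88 = 0.5341
  k = 2: (47 + 38)/88 = 85/88 = 0.9659
  k = 3: (47 + 38 + 3)/88 = 88/88 = 1

Summary (fraction, with percent):

explained: PC1 0.5341 (53.41%), PC2 0.4318 (43.18%), PC3 0.0341 (3.41%);  cumulative: 0.5341, 0.9659, 1


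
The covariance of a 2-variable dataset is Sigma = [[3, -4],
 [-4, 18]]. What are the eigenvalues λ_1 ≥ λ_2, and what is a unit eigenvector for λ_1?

Step 1 — characteristic polynomial of 2×2 Sigma:
  det(Sigma - λI) = λ² - trace · λ + det = 0.
  trace = 3 + 18 = 21, det = 3·18 - (-4)² = 38.
Step 2 — discriminant:
  Δ = trace² - 4·det = 441 - 152 = 289.
Step 3 — eigenvalues:
  λ = (trace ± √Δ)/2 = (21 ± 17)/2,
  λ_1 = 19,  λ_2 = 2.

Step 4 — unit eigenvector for λ_1: solve (Sigma - λ_1 I)v = 0. First row:
  (3 - 19)·v_x + (-4)·v_y = 0, i.e. (-16)·v_x + (-4)·v_y = 0,
  so v ∝ (b, λ_1 - a) = (-4, 16); multiply by -1 so the first entry is positive: u = (4, -16).
  ||u|| = √((4)² + (-16)²) = √(272) ≈ 16.4924,
  v_1 = u/||u|| ≈ (0.2425, -0.9701) (||v_1|| = 1).

λ_1 = 19,  λ_2 = 2;  v_1 ≈ (0.2425, -0.9701)


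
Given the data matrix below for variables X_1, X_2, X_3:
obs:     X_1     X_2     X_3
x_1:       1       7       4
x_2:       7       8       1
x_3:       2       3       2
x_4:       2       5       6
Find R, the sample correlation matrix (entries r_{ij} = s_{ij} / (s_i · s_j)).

Step 1 — column means:
  mean(X_1) = (1 + 7 + 2 + 2) / 4 = 12/4 = 3
  mean(X_2) = (7 + 8 + 3 + 5) / 4 = 23/4 = 5.75
  mean(X_3) = (4 + 1 + 2 + 6) / 4 = 13/4 = 3.25

Step 2 — sample variances and covariances s[i,j] = (1/(n-1)) · Σ_k (x_{k,i} - mean_i) · (x_{k,j} - mean_j), with n-1 = 3:
  s[X_1,X_1] = ((-2)·(-2) + (4)·(4) + (-1)·(-1) + (-1)·(-1)) / 3 = 22/3 = 7.3333
  s[X_1,X_2] = ((-2)·(1.25) + (4)·(2.25) + (-1)·(-2.75) + (-1)·(-0.75)) / 3 = 10/3 = 3.3333
  s[X_1,X_3] = ((-2)·(0.75) + (4)·(-2.25) + (-1)·(-1.25) + (-1)·(2.75)) / 3 = -12/3 = -4
  s[X_2,X_2] = ((1.25)·(1.25) + (2.25)·(2.25) + (-2.75)·(-2.75) + (-0.75)·(-0.75)) / 3 = 14.75/3 = 4.9167
  s[X_2,X_3] = ((1.25)·(0.75) + (2.25)·(-2.25) + (-2.75)·(-1.25) + (-0.75)·(2.75)) / 3 = -2.75/3 = -0.9167
  s[X_3,X_3] = ((0.75)·(0.75) + (-2.25)·(-2.25) + (-1.25)·(-1.25) + (2.75)·(2.75)) / 3 = 14.75/3 = 4.9167
  Sample standard deviations s_i = √(s[i,i]):
  s(X_1) = √(7.3333) = 2.708
  s(X_2) = √(4.9167) = 2.2174
  s(X_3) = √(4.9167) = 2.2174

Step 3 — r_{ij} = s_{ij} / (s_i · s_j):
  r[X_1,X_1] = 1 (diagonal).
  r[X_1,X_2] = 3.3333 / (2.708 · 2.2174) = 3.3333 / 6.0046 = 0.5551
  r[X_1,X_3] = -4 / (2.708 · 2.2174) = -4 / 6.0046 = -0.6662
  r[X_2,X_2] = 1 (diagonal).
  r[X_2,X_3] = -0.9167 / (2.2174 · 2.2174) = -0.9167 / 4.9167 = -0.1864
  r[X_3,X_3] = 1 (diagonal).

R is symmetric with unit diagonal. Assembling:

R = [[1, 0.5551, -0.6662],
 [0.5551, 1, -0.1864],
 [-0.6662, -0.1864, 1]]


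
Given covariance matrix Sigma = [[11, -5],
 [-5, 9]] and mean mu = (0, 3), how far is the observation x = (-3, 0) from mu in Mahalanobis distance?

Step 1 — centre the observation: (x - mu) = (-3, -3).

Step 2 — invert Sigma. det(Sigma) = 11·9 - (-5)² = 74.
  Sigma^{-1} = (1/det) · [[d, -b], [-b, a]] = [[0.1216, 0.0676],
 [0.0676, 0.1486]].

Step 3 — form the quadratic (x - mu)^T · Sigma^{-1} · (x - mu):
  Sigma^{-1} · (x - mu) = (-0.5676, -0.6486).
  (x - mu)^T · [Sigma^{-1} · (x - mu)] = (-3)·(-0.5676) + (-3)·(-0.6486) = 3.6486.

Step 4 — take square root: d = √(3.6486) ≈ 1.9101.

d(x, mu) = √(3.6486) ≈ 1.9101


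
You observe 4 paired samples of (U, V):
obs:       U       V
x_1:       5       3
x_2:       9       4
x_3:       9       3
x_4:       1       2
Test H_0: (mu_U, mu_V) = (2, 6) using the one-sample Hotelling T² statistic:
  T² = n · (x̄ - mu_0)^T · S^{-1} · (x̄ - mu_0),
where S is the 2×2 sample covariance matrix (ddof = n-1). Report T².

Step 1 — sample mean vector:
  mean(U) = (5 + 9 + 9 + 1) / 4 = 24/4 = 6
  mean(V) = (3 + 4 + 3 + 2) / 4 = 12/4 = 3
  x̄ = (6, 3),  deviation x̄ - mu_0 = (6, 3) - (2, 6) = (4, -3).

Step 2 — sample covariance matrix, S[i,j] = (1/(n-1)) · Σ_k (x_{k,i} - mean_i) · (x_{k,j} - mean_j), divisor n-1 = 3:
  S[U,U] = ((-1)·(-1) + (3)·(3) + (3)·(3) + (-5)·(-5)) / 3 = 44/3 = 14.6667
  S[U,V] = ((-1)·(0) + (3)·(1) + (3)·(0) + (-5)·(-1)) / 3 = 8/3 = 2.6667
  S[V,V] = ((0)·(0) + (1)·(1) + (0)·(0) + (-1)·(-1)) / 3 = 2/3 = 0.6667
  S = [[14.6667, 2.6667],
 [2.6667, 0.6667]].

Step 3 — invert S. det(S) = 14.6667·0.6667 - (2.6667)² = 2.6667.
  S^{-1} = (1/det) · [[d, -b], [-b, a]] = [[0.25, -1],
 [-1, 5.5]].

Step 4 — quadratic form (x̄ - mu_0)^T · S^{-1} · (x̄ - mu_0):
  S^{-1} · (x̄ - mu_0) = (4, -20.5),
  (x̄ - mu_0)^T · [...] = (4)·(4) + (-3)·(-20.5) = 77.5.

Step 5 — scale by n: T² = 4 · 77.5 = 310.

T² ≈ 310


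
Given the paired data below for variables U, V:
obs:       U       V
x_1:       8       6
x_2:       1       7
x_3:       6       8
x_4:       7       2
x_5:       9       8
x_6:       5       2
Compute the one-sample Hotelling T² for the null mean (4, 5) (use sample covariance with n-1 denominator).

Step 1 — sample mean vector:
  mean(U) = (8 + 1 + 6 + 7 + 9 + 5) / 6 = 36/6 = 6
  mean(V) = (6 + 7 + 8 + 2 + 8 + 2) / 6 = 33/6 = 5.5
  x̄ = (6, 5.5),  deviation x̄ - mu_0 = (6, 5.5) - (4, 5) = (2, 0.5).

Step 2 — sample covariance matrix, S[i,j] = (1/(n-1)) · Σ_k (x_{k,i} - mean_i) · (x_{k,j} - mean_j), divisor n-1 = 5:
  S[U,U] = ((2)·(2) + (-5)·(-5) + (0)·(0) + (1)·(1) + (3)·(3) + (-1)·(-1)) / 5 = 40/5 = 8
  S[U,V] = ((2)·(0.5) + (-5)·(1.5) + (0)·(2.5) + (1)·(-3.5) + (3)·(2.5) + (-1)·(-3.5)) / 5 = 1/5 = 0.2
  S[V,V] = ((0.5)·(0.5) + (1.5)·(1.5) + (2.5)·(2.5) + (-3.5)·(-3.5) + (2.5)·(2.5) + (-3.5)·(-3.5)) / 5 = 39.5/5 = 7.9
  S = [[8, 0.2],
 [0.2, 7.9]].

Step 3 — invert S. det(S) = 8·7.9 - (0.2)² = 63.16.
  S^{-1} = (1/det) · [[d, -b], [-b, a]] = [[0.1251, -0.0032],
 [-0.0032, 0.1267]].

Step 4 — quadratic form (x̄ - mu_0)^T · S^{-1} · (x̄ - mu_0):
  S^{-1} · (x̄ - mu_0) = (0.2486, 0.057),
  (x̄ - mu_0)^T · [...] = (2)·(0.2486) + (0.5)·(0.057) = 0.5256.

Step 5 — scale by n: T² = 6 · 0.5256 = 3.1539.

T² ≈ 3.1539


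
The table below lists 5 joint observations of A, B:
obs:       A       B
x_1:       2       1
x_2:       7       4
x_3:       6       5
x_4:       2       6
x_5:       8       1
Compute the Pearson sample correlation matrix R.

Step 1 — column means:
  mean(A) = (2 + 7 + 6 + 2 + 8) / 5 = 25/5 = 5
  mean(B) = (1 + 4 + 5 + 6 + 1) / 5 = 17/5 = 3.4

Step 2 — sample variances and covariances s[i,j] = (1/(n-1)) · Σ_k (x_{k,i} - mean_i) · (x_{k,j} - mean_j), with n-1 = 4:
  s[A,A] = ((-3)·(-3) + (2)·(2) + (1)·(1) + (-3)·(-3) + (3)·(3)) / 4 = 32/4 = 8
  s[A,B] = ((-3)·(-2.4) + (2)·(0.6) + (1)·(1.6) + (-3)·(2.6) + (3)·(-2.4)) / 4 = -5/4 = -1.25
  s[B,B] = ((-2.4)·(-2.4) + (0.6)·(0.6) + (1.6)·(1.6) + (2.6)·(2.6) + (-2.4)·(-2.4)) / 4 = 21.2/4 = 5.3
  Sample standard deviations s_i = √(s[i,i]):
  s(A) = √(8) = 2.8284
  s(B) = √(5.3) = 2.3022

Step 3 — r_{ij} = s_{ij} / (s_i · s_j):
  r[A,A] = 1 (diagonal).
  r[A,B] = -1.25 / (2.8284 · 2.3022) = -1.25 / 6.5115 = -0.192
  r[B,B] = 1 (diagonal).

R is symmetric with unit diagonal. Assembling:

R = [[1, -0.192],
 [-0.192, 1]]


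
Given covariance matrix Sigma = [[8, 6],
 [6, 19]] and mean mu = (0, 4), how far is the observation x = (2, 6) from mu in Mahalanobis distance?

Step 1 — centre the observation: (x - mu) = (2, 2).

Step 2 — invert Sigma. det(Sigma) = 8·19 - (6)² = 116.
  Sigma^{-1} = (1/det) · [[d, -b], [-b, a]] = [[0.1638, -0.0517],
 [-0.0517, 0.069]].

Step 3 — form the quadratic (x - mu)^T · Sigma^{-1} · (x - mu):
  Sigma^{-1} · (x - mu) = (0.2241, 0.0345).
  (x - mu)^T · [Sigma^{-1} · (x - mu)] = (2)·(0.2241) + (2)·(0.0345) = 0.5172.

Step 4 — take square root: d = √(0.5172) ≈ 0.7192.

d(x, mu) = √(0.5172) ≈ 0.7192


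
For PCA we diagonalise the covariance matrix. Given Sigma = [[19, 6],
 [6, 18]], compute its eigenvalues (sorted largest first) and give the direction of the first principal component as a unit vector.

Step 1 — characteristic polynomial of 2×2 Sigma:
  det(Sigma - λI) = λ² - trace · λ + det = 0.
  trace = 19 + 18 = 37, det = 19·18 - (6)² = 306.
Step 2 — discriminant:
  Δ = trace² - 4·det = 1369 - 1224 = 145.
Step 3 — eigenvalues:
  λ = (trace ± √Δ)/2 = (37 ± 12.0416)/2,
  λ_1 = 24.5208,  λ_2 = 12.4792.

Step 4 — unit eigenvector for λ_1: solve (Sigma - λ_1 I)v = 0. First row:
  (19 - 24.5208)·v_x + (6)·v_y = 0, i.e. (-5.5208)·v_x + (6)·v_y = 0,
  so v ∝ (b, λ_1 - a) = (6, 5.5208) = u.
  ||u|| = √((6)² + (5.5208)²) = √(66.4792) ≈ 8.1535,
  v_1 = u/||u|| ≈ (0.7359, 0.6771) (||v_1|| = 1).

λ_1 = 24.5208,  λ_2 = 12.4792;  v_1 ≈ (0.7359, 0.6771)


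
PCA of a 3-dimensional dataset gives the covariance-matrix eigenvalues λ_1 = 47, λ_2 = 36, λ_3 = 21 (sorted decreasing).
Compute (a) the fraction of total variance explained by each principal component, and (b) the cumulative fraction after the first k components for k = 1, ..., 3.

Step 1 — total variance = trace(Sigma) = Σ λ_i = 47 + 36 + 21 = 104.

Step 2 — fraction explained by component i = λ_i / Σ λ:
  PC1: 47/104 = 0.4519
  PC2: 36/104 = 0.3462
  PC3: 21/104 = 0.2019

Step 3 — cumulative fraction after k components = (λ_1 + ... + λ_k) / Σ λ:
  k = 1: 47/104 = 0.4519
  k = 2: (47 + 36)/104 = 83/104 = 0.7981
  k = 3: (47 + 36 + 21)/104 = 104/104 = 1

Summary (fraction, with percent):

explained: PC1 0.4519 (45.19%), PC2 0.3462 (34.62%), PC3 0.2019 (20.19%);  cumulative: 0.4519, 0.7981, 1


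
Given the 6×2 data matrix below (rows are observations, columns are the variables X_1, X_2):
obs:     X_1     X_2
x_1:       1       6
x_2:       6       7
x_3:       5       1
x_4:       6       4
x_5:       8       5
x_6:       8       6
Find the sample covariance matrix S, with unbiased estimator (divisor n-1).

Step 1 — column means:
  mean(X_1) = (1 + 6 + 5 + 6 + 8 + 8) / 6 = 34/6 = 5.6667
  mean(X_2) = (6 + 7 + 1 + 4 + 5 + 6) / 6 = 29/6 = 4.8333

Step 2 — sample covariance S[i,j] = (1/(n-1)) · Σ_k (x_{k,i} - mean_i) · (x_{k,j} - mean_j), with n-1 = 5.
  S[X_1,X_1] = ((-4.6667)·(-4.6667) + (0.3333)·(0.3333) + (-0.6667)·(-0.6667) + (0.3333)·(0.3333) + (2.3333)·(2.3333) + (2.3333)·(2.3333)) / 5 = 33.3333/5 = 6.6667
  S[X_1,X_2] = ((-4.6667)·(1.1667) + (0.3333)·(2.1667) + (-0.6667)·(-3.8333) + (0.3333)·(-0.8333) + (2.3333)·(0.1667) + (2.3333)·(1.1667)) / 5 = 0.6667/5 = 0.1333
  S[X_2,X_2] = ((1.1667)·(1.1667) + (2.1667)·(2.1667) + (-3.8333)·(-3.8333) + (-0.8333)·(-0.8333) + (0.1667)·(0.1667) + (1.1667)·(1.1667)) / 5 = 22.8333/5 = 4.5667

S is symmetric (S[j,i] = S[i,j]). Assembling:

S = [[6.6667, 0.1333],
 [0.1333, 4.5667]]


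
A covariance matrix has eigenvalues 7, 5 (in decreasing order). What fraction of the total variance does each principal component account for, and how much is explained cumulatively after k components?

Step 1 — total variance = trace(Sigma) = Σ λ_i = 7 + 5 = 12.

Step 2 — fraction explained by component i = λ_i / Σ λ:
  PC1: 7/12 = 0.5833
  PC2: 5/12 = 0.4167

Step 3 — cumulative fraction after k components = (λ_1 + ... + λ_k) / Σ λ:
  k = 1: 7/12 = 0.5833
  k = 2: (7 + 5)/12 = 12/12 = 1

Summary (fraction, with percent):

explained: PC1 0.5833 (58.33%), PC2 0.4167 (41.67%);  cumulative: 0.5833, 1


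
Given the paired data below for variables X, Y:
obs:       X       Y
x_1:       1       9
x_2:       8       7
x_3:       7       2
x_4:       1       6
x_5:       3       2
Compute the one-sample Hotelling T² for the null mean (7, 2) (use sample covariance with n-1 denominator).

Step 1 — sample mean vector:
  mean(X) = (1 + 8 + 7 + 1 + 3) / 5 = 20/5 = 4
  mean(Y) = (9 + 7 + 2 + 6 + 2) / 5 = 26/5 = 5.2
  x̄ = (4, 5.2),  deviation x̄ - mu_0 = (4, 5.2) - (7, 2) = (-3, 3.2).

Step 2 — sample covariance matrix, S[i,j] = (1/(n-1)) · Σ_k (x_{k,i} - mean_i) · (x_{k,j} - mean_j), divisor n-1 = 4:
  S[X,X] = ((-3)·(-3) + (4)·(4) + (3)·(3) + (-3)·(-3) + (-1)·(-1)) / 4 = 44/4 = 11
  S[X,Y] = ((-3)·(3.8) + (4)·(1.8) + (3)·(-3.2) + (-3)·(0.8) + (-1)·(-3.2)) / 4 = -13/4 = -3.25
  S[Y,Y] = ((3.8)·(3.8) + (1.8)·(1.8) + (-3.2)·(-3.2) + (0.8)·(0.8) + (-3.2)·(-3.2)) / 4 = 38.8/4 = 9.7
  S = [[11, -3.25],
 [-3.25, 9.7]].

Step 3 — invert S. det(S) = 11·9.7 - (-3.25)² = 96.1375.
  S^{-1} = (1/det) · [[d, -b], [-b, a]] = [[0.1009, 0.0338],
 [0.0338, 0.1144]].

Step 4 — quadratic form (x̄ - mu_0)^T · S^{-1} · (x̄ - mu_0):
  S^{-1} · (x̄ - mu_0) = (-0.1945, 0.2647),
  (x̄ - mu_0)^T · [...] = (-3)·(-0.1945) + (3.2)·(0.2647) = 1.4307.

Step 5 — scale by n: T² = 5 · 1.4307 = 7.1533.

T² ≈ 7.1533


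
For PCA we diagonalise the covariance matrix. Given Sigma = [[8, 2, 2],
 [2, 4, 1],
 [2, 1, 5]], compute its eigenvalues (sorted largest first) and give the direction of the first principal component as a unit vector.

Step 1 — characteristic polynomial p(λ) = det(λI - Sigma) = λ³ - tr·λ² + c_1·λ - det, where tr = trace, c_1 = sum of the principal 2×2 minors, det = det(Sigma):
  tr = 8 + 4 + 5 = 17,
  c_1 = (8·4 - (2)²) + (8·5 - (2)²) + (4·5 - (1)²) = 28 + 36 + 19 = 83,
  det = 8·(4·5 - (1)²) - (2)·((2)·5 - (1)·(2)) + (2)·((2)·(1) - 4·(2)) = 8·(19) - (2)·(8) + (2)·(-6) = 124.
  So p(λ) = λ³ - 17λ² + 83λ - 124.
Step 2 — look for an integer root (rational root theorem: any rational root is an integer divisor of 124). Testing λ = 4:
  p(4) = 64 - 272 + 332 - 124 = 0  ✓
  Dividing out (λ - 4): p(λ) = (λ - 4)(λ² - 13λ + 31).
Step 3 — remaining eigenvalues from the quadratic λ² - 13λ + 31 = 0:
  Δ = 13² - 4·31 = 169 - 124 = 45,  λ = (13 ± √45)/2 = (13 ± 6.7082)/2 ≈ 9.8541 or 3.1459.
  Sorted: λ_1 = 9.8541,  λ_2 = 4,  λ_3 = 3.1459  (check: sum = 17 = tr ✓).

Step 4 — unit eigenvector for λ_1 ≈ 9.8541: v spans the null space of (Sigma - λ_1 I), whose rows are
  r_1 = (-1.8541, 2, 2),  r_2 = (2, -5.8541, 1),  r_3 = (2, 1, -4.8541).
  v is orthogonal to every row, so take v ∝ r_1 × r_2 = ((2)·(1) - (2)·(-5.8541), (2)·(2) - (-1.8541)·(1), (-1.8541)·(-5.8541) - (2)·(2)) ≈ (13.7082, 5.8541, 6.8541).
  Let u = (13.7082, 5.8541, 6.8541).
  ||u|| = √((13.7082)² + (5.8541)² + (6.8541)²) = √(269.1641) ≈ 16.4062,  v_1 = u/||u|| ≈ (0.8355, 0.3568, 0.4178) (||v_1|| = 1).

λ_1 = 9.8541,  λ_2 = 4,  λ_3 = 3.1459;  v_1 ≈ (0.8355, 0.3568, 0.4178)
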